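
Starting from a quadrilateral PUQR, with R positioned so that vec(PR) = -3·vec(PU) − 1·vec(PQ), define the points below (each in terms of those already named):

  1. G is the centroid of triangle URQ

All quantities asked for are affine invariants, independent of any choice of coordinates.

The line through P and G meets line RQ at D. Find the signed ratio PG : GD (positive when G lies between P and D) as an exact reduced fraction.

Choose coordinates P = (0, 0), U = (1, 0), Q = (0, 1), R = (-3, -1).
1. G is the centroid of triangle URQ ⇒ G = (-2/3, 0)
line PG meets RQ at D = (-3/2, 0)
G = P + t·(D−P) with t = 4/9, so PG:GD = 4/9:5/9

PG:GD = 4/5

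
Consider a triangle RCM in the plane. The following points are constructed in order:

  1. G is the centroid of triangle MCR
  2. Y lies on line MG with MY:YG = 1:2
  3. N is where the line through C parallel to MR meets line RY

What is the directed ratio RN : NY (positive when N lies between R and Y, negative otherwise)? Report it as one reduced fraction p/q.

Choose coordinates R = (0, 0), C = (1, 0), M = (0, 1).
1. G is the centroid of triangle MCR ⇒ G = (1/3, 1/3)
2. Y lies on line MG with MY:YG = 1:2 ⇒ Y = (1/9, 7/9)
3. N is where the line through C parallel to MR meets line RY ⇒ N = (1, 7)
N = R + t·(Y−R) with t = 9, so RN:NY = t:(1−t) = 9:-8

RN:NY = -9/8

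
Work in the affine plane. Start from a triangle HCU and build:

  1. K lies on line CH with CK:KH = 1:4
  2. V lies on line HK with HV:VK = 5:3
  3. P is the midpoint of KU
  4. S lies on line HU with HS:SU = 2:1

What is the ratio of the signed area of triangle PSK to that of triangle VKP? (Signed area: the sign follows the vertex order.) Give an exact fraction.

Choose coordinates H = (0, 0), C = (1, 0), U = (0, 1).
1. K lies on line CH with CK:KH = 1:4 ⇒ K = (4/5, 0)
2. V lies on line HK with HV:VK = 5:3 ⇒ V = (1/2, 0)
3. P is the midpoint of KU ⇒ P = (2/5, 1/2)
4. S lies on line HU with HS:SU = 2:1 ⇒ S = (0, 2/3)
2·[PSK] = 2/15, 2·[VKP] = 3/20
[PSK]:[VKP] = 2/15:3/20 = 8/9

[PSK]:[VKP] = 8/9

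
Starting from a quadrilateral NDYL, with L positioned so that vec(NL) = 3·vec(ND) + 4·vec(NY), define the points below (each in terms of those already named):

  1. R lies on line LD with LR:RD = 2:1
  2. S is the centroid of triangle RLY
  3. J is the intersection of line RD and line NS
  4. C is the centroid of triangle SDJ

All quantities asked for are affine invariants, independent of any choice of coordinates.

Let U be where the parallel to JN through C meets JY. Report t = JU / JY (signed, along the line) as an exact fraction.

t = -19/42

Work in coordinates with N = (0, 0), D = (1, 0), Y = (0, 1), L = (3, 4).
1. R lies on line LD with LR:RD = 2:1 ⇒ R = (5/3, 4/3)
2. S is the centroid of triangle RLY ⇒ S = (14/9, 19/9)
3. J is the intersection of line RD and line NS ⇒ J = (28/9, 38/9)
4. C is the centroid of triangle SDJ ⇒ C = (17/9, 19/9)
through C parallel to JN: direction (-28/9, -38/9); meets JY at U = (122/27, 2147/378)
U = J + t·(Y−J) with t = -19/42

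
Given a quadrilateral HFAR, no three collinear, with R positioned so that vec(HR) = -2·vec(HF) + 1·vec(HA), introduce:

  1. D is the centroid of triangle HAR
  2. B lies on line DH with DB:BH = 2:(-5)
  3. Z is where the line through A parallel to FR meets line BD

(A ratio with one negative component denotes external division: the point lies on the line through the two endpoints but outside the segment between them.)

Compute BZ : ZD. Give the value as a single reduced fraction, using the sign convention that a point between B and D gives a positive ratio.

BZ:ZD = -7/15

Set H = (0, 0), F = (1, 0), A = (0, 1), R = (-2, 1); any affine frame gives the same invariant.
1. D is the centroid of triangle HAR ⇒ D = (-2/3, 2/3)
2. B lies on line DH with DB:BH = 2:(-5) ⇒ B = (-10/9, 10/9)
3. Z is where the line through A parallel to FR meets line BD ⇒ Z = (-3/2, 3/2)
Z = B + t·(D−B) with t = -7/8, so BZ:ZD = t:(1−t) = -7/8:15/8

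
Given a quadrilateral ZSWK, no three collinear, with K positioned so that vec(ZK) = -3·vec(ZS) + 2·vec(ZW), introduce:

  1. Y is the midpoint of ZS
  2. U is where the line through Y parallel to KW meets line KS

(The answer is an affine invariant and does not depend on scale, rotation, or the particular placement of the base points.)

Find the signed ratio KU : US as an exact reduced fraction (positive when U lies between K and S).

KU:US = -5

Assign Z = (0, 0), S = (1, 0), W = (0, 1), K = (-3, 2) — the answer is frame-independent, so this choice is without loss of generality.
1. Y is the midpoint of ZS ⇒ Y = (1/2, 0)
2. U is where the line through Y parallel to KW meets line KS ⇒ U = (2, -1/2)
U = K + t·(S−K) with t = 5/4, so KU:US = t:(1−t) = 5/4:-1/4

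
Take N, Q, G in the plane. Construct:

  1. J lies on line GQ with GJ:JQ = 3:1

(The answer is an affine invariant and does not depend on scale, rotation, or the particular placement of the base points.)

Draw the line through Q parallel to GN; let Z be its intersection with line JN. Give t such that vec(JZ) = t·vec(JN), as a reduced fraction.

t = -1/3

Set N = (0, 0), Q = (1, 0), G = (0, 1); any affine frame gives the same invariant.
1. J lies on line GQ with GJ:JQ = 3:1 ⇒ J = (3/4, 1/4)
through Q parallel to GN: direction (0, -1); meets JN at Z = (1, 1/3)
Z = J + t·(N−J) with t = -1/3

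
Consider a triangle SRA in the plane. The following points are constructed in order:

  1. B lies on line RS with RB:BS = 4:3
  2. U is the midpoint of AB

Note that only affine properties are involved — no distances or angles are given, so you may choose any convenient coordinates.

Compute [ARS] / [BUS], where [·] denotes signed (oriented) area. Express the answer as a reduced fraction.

Choose coordinates S = (0, 0), R = (1, 0), A = (0, 1).
1. B lies on line RS with RB:BS = 4:3 ⇒ B = (3/7, 0)
2. U is the midpoint of AB ⇒ U = (3/14, 1/2)
2·[ARS] = -1, 2·[BUS] = 3/14
[ARS]:[BUS] = -1:3/14 = -14/3

[ARS]:[BUS] = -14/3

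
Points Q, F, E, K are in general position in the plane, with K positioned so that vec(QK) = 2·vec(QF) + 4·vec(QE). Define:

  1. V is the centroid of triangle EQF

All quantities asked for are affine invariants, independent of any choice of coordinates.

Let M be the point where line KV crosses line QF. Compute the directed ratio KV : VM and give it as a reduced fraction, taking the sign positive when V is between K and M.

Choose coordinates Q = (0, 0), F = (1, 0), E = (0, 1), K = (2, 4).
1. V is the centroid of triangle EQF ⇒ V = (1/3, 1/3)
line KV meets QF at M = (2/11, 0)
V = K + t·(M−K) with t = 11/12, so KV:VM = 11/12:1/12

KV:VM = 11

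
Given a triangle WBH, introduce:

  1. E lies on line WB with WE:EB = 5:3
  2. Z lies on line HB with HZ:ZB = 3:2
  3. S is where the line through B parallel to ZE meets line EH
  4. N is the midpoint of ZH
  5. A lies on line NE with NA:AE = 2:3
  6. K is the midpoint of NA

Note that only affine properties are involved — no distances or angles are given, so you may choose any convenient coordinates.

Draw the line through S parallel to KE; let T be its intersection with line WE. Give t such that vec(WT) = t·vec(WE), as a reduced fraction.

Assign W = (0, 0), B = (1, 0), H = (0, 1) — the answer is frame-independent, so this choice is without loss of generality.
1. E lies on line WB with WE:EB = 5:3 ⇒ E = (5/8, 0)
2. Z lies on line HB with HZ:ZB = 3:2 ⇒ Z = (3/5, 2/5)
3. S is where the line through B parallel to ZE meets line EH ⇒ S = (25/24, -2/3)
4. N is the midpoint of ZH ⇒ N = (3/10, 7/10)
5. A lies on line NE with NA:AE = 2:3 ⇒ A = (43/100, 21/50)
6. K is the midpoint of NA ⇒ K = (73/200, 14/25)
through S parallel to KE: direction (13/50, -14/25); meets WE at T = (41/56, 0)
T = W + t·(E−W) with t = 41/35

t = 41/35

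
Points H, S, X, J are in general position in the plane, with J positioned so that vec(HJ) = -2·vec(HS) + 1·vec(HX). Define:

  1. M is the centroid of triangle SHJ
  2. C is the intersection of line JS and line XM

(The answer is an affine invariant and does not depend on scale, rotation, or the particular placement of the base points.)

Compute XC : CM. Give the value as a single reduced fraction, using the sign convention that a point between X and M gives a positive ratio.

Work in coordinates with H = (0, 0), S = (1, 0), X = (0, 1), J = (-2, 1).
1. M is the centroid of triangle SHJ ⇒ M = (-1/3, 1/3)
2. C is the intersection of line JS and line XM ⇒ C = (-2/7, 3/7)
C = X + t·(M−X) with t = 6/7, so XC:CM = t:(1−t) = 6/7:1/7

XC:CM = 6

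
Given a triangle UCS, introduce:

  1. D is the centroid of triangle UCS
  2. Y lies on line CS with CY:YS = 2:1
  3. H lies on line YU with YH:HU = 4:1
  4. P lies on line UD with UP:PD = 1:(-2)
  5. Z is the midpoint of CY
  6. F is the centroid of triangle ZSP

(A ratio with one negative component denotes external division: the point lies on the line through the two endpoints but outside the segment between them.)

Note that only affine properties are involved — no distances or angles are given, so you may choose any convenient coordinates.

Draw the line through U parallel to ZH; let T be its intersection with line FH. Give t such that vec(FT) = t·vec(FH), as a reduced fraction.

t = 8/5

Assign U = (0, 0), C = (1, 0), S = (0, 1) — the answer is frame-independent, so this choice is without loss of generality.
1. D is the centroid of triangle UCS ⇒ D = (1/3, 1/3)
2. Y lies on line CS with CY:YS = 2:1 ⇒ Y = (1/3, 2/3)
3. H lies on line YU with YH:HU = 4:1 ⇒ H = (1/15, 2/15)
4. P lies on line UD with UP:PD = 1:(-2) ⇒ P = (-1/3, -1/3)
5. Z is the midpoint of CY ⇒ Z = (2/3, 1/3)
6. F is the centroid of triangle ZSP ⇒ F = (1/9, 1/3)
through U parallel to ZH: direction (-3/5, -1/5); meets FH at T = (1/25, 1/75)
T = F + t·(H−F) with t = 8/5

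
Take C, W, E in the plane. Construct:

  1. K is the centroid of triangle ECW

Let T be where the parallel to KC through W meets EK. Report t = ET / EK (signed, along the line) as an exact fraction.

t = 2

Choose coordinates C = (0, 0), W = (1, 0), E = (0, 1).
1. K is the centroid of triangle ECW ⇒ K = (1/3, 1/3)
through W parallel to KC: direction (-1/3, -1/3); meets EK at T = (2/3, -1/3)
T = E + t·(K−E) with t = 2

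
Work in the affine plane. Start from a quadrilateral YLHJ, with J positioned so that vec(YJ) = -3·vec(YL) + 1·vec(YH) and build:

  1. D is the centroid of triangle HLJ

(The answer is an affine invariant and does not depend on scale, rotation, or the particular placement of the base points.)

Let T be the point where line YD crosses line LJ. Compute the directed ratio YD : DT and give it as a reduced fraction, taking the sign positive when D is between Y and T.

YD:DT = -2

Assign Y = (0, 0), L = (1, 0), H = (0, 1), J = (-3, 1) — the answer is frame-independent, so this choice is without loss of generality.
1. D is the centroid of triangle HLJ ⇒ D = (-2/3, 2/3)
line YD meets LJ at T = (-1/3, 1/3)
D = Y + t·(T−Y) with t = 2, so YD:DT = 2:-1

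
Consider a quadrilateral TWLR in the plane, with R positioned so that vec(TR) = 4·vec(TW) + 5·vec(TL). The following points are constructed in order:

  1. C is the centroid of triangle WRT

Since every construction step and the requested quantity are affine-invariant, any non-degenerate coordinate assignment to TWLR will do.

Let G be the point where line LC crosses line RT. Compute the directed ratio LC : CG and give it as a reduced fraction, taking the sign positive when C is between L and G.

Work in coordinates with T = (0, 0), W = (1, 0), L = (0, 1), R = (4, 5).
1. C is the centroid of triangle WRT ⇒ C = (5/3, 5/3)
line LC meets RT at G = (20/17, 25/17)
C = L + t·(G−L) with t = 17/12, so LC:CG = 17/12:-5/12

LC:CG = -17/5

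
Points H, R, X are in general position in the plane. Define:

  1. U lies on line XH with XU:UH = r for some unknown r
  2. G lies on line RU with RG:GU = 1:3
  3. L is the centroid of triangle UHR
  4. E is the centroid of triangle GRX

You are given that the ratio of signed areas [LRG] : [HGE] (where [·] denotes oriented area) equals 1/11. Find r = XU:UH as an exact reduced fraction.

r = 3

Set H = (0, 0), R = (1, 0), X = (0, 1); any affine frame gives the same invariant.
1. With XU:UH = r, write λ = r/(r+1) so U = X + λ·(H−X); U is affine-linear in λ
2. G lies on line RU with RG:GU = 1:3 ⇒ G is an affine combination of earlier points and hence also affine-linear in λ
3. L is the centroid of triangle UHR ⇒ L is an affine combination of earlier points and hence also affine-linear in λ
4. E is the centroid of triangle GRX ⇒ E is an affine combination of earlier points and hence also affine-linear in λ
Every point depending on U is an affine combination of U and λ-independent points, so each such coordinate is linear in λ; the λ² term in each signed area is a multiple of (H−X)×(H−X) = 0, so 2·[LRG] and 2·[HGE] are each linear in λ. Evaluating at λ=0 and λ=1:
  2·[LRG] = -1/12·λ + 1/12,   2·[HGE] = 1/12·λ + 1/6
So [LRG]:[HGE] = (-1/12·λ + 1/12) / (1/12·λ + 1/6). Setting this equal to 1/11:
  -1/12·λ + 1/12 = 1/11·(1/12·λ + 1/6)  ⇒  λ = 3/4
Then r = λ/(1−λ) = (3/4)/(1/4) = 3. Check: with r = 3, U = (0, 1/4) and [LRG]:[HGE] = 1/11 as required.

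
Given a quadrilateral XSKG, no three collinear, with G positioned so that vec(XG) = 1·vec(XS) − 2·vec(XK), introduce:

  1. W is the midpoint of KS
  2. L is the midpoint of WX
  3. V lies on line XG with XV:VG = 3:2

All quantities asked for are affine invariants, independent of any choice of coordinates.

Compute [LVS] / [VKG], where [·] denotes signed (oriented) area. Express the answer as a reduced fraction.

Assign X = (0, 0), S = (1, 0), K = (0, 1), G = (1, -2) — the answer is frame-independent, so this choice is without loss of generality.
1. W is the midpoint of KS ⇒ W = (1/2, 1/2)
2. L is the midpoint of WX ⇒ L = (1/4, 1/4)
3. V lies on line XG with XV:VG = 3:2 ⇒ V = (3/5, -6/5)
2·[LVS] = 1, 2·[VKG] = -2/5
[LVS]:[VKG] = 1:-2/5 = -5/2

[LVS]:[VKG] = -5/2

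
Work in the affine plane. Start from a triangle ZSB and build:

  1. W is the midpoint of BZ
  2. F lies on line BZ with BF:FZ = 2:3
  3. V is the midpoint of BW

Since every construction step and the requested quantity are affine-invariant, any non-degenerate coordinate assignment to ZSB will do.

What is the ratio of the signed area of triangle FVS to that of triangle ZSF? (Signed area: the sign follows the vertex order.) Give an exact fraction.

Work in coordinates with Z = (0, 0), S = (1, 0), B = (0, 1).
1. W is the midpoint of BZ ⇒ W = (0, 1/2)
2. F lies on line BZ with BF:FZ = 2:3 ⇒ F = (0, 3/5)
3. V is the midpoint of BW ⇒ V = (0, 3/4)
2·[FVS] = -3/20, 2·[ZSF] = 3/5
[FVS]:[ZSF] = -3/20:3/5 = -1/4

[FVS]:[ZSF] = -1/4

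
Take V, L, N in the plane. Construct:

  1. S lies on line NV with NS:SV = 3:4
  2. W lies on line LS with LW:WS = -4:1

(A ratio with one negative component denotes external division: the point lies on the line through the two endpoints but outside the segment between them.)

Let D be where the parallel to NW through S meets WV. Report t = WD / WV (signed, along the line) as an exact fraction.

Set V = (0, 0), L = (1, 0), N = (0, 1); any affine frame gives the same invariant.
1. S lies on line NV with NS:SV = 3:4 ⇒ S = (0, 4/7)
2. W lies on line LS with LW:WS = -4:1 ⇒ W = (-1/3, 16/21)
through S parallel to NW: direction (-1/3, -5/21); meets WV at D = (-4/21, 64/147)
D = W + t·(V−W) with t = 3/7

t = 3/7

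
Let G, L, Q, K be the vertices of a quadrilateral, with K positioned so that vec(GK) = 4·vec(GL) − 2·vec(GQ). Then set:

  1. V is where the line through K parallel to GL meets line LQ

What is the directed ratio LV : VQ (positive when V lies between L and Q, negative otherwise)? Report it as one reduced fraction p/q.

LV:VQ = -2/3

Assign G = (0, 0), L = (1, 0), Q = (0, 1), K = (4, -2) — the answer is frame-independent, so this choice is without loss of generality.
1. V is where the line through K parallel to GL meets line LQ ⇒ V = (3, -2)
V = L + t·(Q−L) with t = -2, so LV:VQ = t:(1−t) = -2:3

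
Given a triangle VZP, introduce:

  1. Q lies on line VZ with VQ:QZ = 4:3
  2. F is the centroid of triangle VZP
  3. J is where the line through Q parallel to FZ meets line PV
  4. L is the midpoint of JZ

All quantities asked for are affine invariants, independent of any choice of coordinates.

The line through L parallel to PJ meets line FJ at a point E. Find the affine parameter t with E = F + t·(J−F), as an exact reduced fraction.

t = -1/2

Choose coordinates V = (0, 0), Z = (1, 0), P = (0, 1).
1. Q lies on line VZ with VQ:QZ = 4:3 ⇒ Q = (4/7, 0)
2. F is the centroid of triangle VZP ⇒ F = (1/3, 1/3)
3. J is where the line through Q parallel to FZ meets line PV ⇒ J = (0, 2/7)
4. L is the midpoint of JZ ⇒ L = (1/2, 1/7)
through L parallel to PJ: direction (0, -5/7); meets FJ at E = (1/2, 5/14)
E = F + t·(J−F) with t = -1/2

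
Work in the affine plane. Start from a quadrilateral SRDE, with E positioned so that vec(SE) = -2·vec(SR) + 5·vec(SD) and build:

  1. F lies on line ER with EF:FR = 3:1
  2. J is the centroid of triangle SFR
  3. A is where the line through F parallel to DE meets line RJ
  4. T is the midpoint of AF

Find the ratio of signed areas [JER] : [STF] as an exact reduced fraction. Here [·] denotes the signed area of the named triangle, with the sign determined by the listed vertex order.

Choose coordinates S = (0, 0), R = (1, 0), D = (0, 1), E = (-2, 5).
1. F lies on line ER with EF:FR = 3:1 ⇒ F = (1/4, 5/4)
2. J is the centroid of triangle SFR ⇒ J = (5/12, 5/12)
3. A is where the line through F parallel to DE meets line RJ ⇒ A = (29/36, 5/36)
4. T is the midpoint of AF ⇒ T = (19/36, 25/36)
2·[JER] = -5/3, 2·[STF] = 35/72
[JER]:[STF] = -5/3:35/72 = -24/7

[JER]:[STF] = -24/7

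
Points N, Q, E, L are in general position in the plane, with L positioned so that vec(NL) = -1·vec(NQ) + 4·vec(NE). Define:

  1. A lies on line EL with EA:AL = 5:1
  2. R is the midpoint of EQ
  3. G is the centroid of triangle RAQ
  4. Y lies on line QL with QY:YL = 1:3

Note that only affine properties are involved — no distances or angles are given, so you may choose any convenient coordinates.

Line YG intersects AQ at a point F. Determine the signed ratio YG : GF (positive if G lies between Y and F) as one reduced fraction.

YG:GF = -13/10

Work in coordinates with N = (0, 0), Q = (1, 0), E = (0, 1), L = (-1, 4).
1. A lies on line EL with EA:AL = 5:1 ⇒ A = (-5/6, 7/2)
2. R is the midpoint of EQ ⇒ R = (1/2, 1/2)
3. G is the centroid of triangle RAQ ⇒ G = (2/9, 4/3)
4. Y lies on line QL with QY:YL = 1:3 ⇒ Y = (1/2, 1)
line YG meets AQ at F = (17/39, 14/13)
G = Y + t·(F−Y) with t = 13/3, so YG:GF = 13/3:-10/3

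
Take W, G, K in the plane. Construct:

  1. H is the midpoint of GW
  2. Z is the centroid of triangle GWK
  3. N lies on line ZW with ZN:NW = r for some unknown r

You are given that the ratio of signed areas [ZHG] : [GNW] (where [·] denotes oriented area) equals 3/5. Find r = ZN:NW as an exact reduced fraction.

Work in coordinates with W = (0, 0), G = (1, 0), K = (0, 1).
1. H is the midpoint of GW ⇒ H = (1/2, 0)
2. Z is the centroid of triangle GWK ⇒ Z = (1/3, 1/3)
3. With ZN:NW = r, write λ = r/(r+1) so N = Z + λ·(W−Z); N is affine-linear in λ
Every point depending on N is an affine combination of N and λ-independent points, so each such coordinate is linear in λ; the λ² term in each signed area is a multiple of (W−Z)×(W−Z) = 0, so 2·[ZHG] and 2·[GNW] are each linear in λ. Evaluating at λ=0 and λ=1:
  2·[ZHG] = 1/6,   2·[GNW] = -1/3·λ + 1/3
So [ZHG]:[GNW] = (1/6) / (-1/3·λ + 1/3). Setting this equal to 3/5:
  1/6 = 3/5·(-1/3·λ + 1/3)  ⇒  λ = 1/6
Then r = λ/(1−λ) = (1/6)/(5/6) = 1/5. Check: with r = 1/5, N = (5/18, 5/18) and [ZHG]:[GNW] = 3/5 as required.

r = 1/5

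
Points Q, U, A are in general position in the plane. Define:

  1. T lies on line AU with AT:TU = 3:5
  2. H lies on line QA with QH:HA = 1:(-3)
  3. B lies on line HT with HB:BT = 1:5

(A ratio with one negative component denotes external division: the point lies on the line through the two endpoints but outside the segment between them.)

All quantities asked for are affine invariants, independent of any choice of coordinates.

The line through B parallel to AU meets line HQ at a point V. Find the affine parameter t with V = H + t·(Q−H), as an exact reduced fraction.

Work in coordinates with Q = (0, 0), U = (1, 0), A = (0, 1).
1. T lies on line AU with AT:TU = 3:5 ⇒ T = (3/8, 5/8)
2. H lies on line QA with QH:HA = 1:(-3) ⇒ H = (0, -1/2)
3. B lies on line HT with HB:BT = 1:5 ⇒ B = (1/16, -5/16)
through B parallel to AU: direction (1, -1); meets HQ at V = (0, -1/4)
V = H + t·(Q−H) with t = 1/2

t = 1/2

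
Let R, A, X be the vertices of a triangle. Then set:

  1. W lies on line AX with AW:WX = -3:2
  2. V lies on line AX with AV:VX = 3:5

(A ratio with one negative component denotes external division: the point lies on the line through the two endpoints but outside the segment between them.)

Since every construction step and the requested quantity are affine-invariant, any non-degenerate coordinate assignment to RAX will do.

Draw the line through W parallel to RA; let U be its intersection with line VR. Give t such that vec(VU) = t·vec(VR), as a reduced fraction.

Assign R = (0, 0), A = (1, 0), X = (0, 1) — the answer is frame-independent, so this choice is without loss of generality.
1. W lies on line AX with AW:WX = -3:2 ⇒ W = (-2, 3)
2. V lies on line AX with AV:VX = 3:5 ⇒ V = (5/8, 3/8)
through W parallel to RA: direction (1, 0); meets VR at U = (5, 3)
U = V + t·(R−V) with t = -7

t = -7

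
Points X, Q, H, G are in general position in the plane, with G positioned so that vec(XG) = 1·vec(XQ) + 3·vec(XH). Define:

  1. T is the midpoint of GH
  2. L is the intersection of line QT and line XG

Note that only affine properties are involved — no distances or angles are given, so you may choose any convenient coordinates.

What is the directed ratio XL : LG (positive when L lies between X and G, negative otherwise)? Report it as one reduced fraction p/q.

Work in coordinates with X = (0, 0), Q = (1, 0), H = (0, 1), G = (1, 3).
1. T is the midpoint of GH ⇒ T = (1/2, 2)
2. L is the intersection of line QT and line XG ⇒ L = (4/7, 12/7)
L = X + t·(G−X) with t = 4/7, so XL:LG = t:(1−t) = 4/7:3/7

XL:LG = 4/3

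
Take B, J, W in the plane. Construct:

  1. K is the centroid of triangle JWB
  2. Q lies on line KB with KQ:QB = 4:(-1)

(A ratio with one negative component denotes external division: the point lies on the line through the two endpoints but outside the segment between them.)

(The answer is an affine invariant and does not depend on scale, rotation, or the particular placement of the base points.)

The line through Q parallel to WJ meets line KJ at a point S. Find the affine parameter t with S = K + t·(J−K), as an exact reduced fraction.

t = -8/3

Work in coordinates with B = (0, 0), J = (1, 0), W = (0, 1).
1. K is the centroid of triangle JWB ⇒ K = (1/3, 1/3)
2. Q lies on line KB with KQ:QB = 4:(-1) ⇒ Q = (-1/9, -1/9)
through Q parallel to WJ: direction (1, -1); meets KJ at S = (-13/9, 11/9)
S = K + t·(J−K) with t = -8/3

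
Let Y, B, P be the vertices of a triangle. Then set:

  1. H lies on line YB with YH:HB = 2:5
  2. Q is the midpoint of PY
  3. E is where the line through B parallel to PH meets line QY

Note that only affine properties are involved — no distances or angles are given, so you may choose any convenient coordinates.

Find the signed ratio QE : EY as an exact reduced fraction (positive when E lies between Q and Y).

QE:EY = -6/7

Choose coordinates Y = (0, 0), B = (1, 0), P = (0, 1).
1. H lies on line YB with YH:HB = 2:5 ⇒ H = (2/7, 0)
2. Q is the midpoint of PY ⇒ Q = (0, 1/2)
3. E is where the line through B parallel to PH meets line QY ⇒ E = (0, 7/2)
E = Q + t·(Y−Q) with t = -6, so QE:EY = t:(1−t) = -6:7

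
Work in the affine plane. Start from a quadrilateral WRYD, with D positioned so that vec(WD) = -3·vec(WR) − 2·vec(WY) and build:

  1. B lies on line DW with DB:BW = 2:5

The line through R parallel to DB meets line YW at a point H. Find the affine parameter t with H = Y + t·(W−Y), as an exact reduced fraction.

t = 5/3

Work in coordinates with W = (0, 0), R = (1, 0), Y = (0, 1), D = (-3, -2).
1. B lies on line DW with DB:BW = 2:5 ⇒ B = (-15/7, -10/7)
through R parallel to DB: direction (6/7, 4/7); meets YW at H = (0, -2/3)
H = Y + t·(W−Y) with t = 5/3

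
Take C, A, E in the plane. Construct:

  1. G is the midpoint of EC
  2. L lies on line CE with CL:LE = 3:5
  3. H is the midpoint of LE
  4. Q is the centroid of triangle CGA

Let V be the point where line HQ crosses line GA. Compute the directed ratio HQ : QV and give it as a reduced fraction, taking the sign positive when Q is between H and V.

Set C = (0, 0), A = (1, 0), E = (0, 1); any affine frame gives the same invariant.
1. G is the midpoint of EC ⇒ G = (0, 1/2)
2. L lies on line CE with CL:LE = 3:5 ⇒ L = (0, 3/8)
3. H is the midpoint of LE ⇒ H = (0, 11/16)
4. Q is the centroid of triangle CGA ⇒ Q = (1/3, 1/6)
line HQ meets GA at V = (3/17, 7/17)
Q = H + t·(V−H) with t = 17/9, so HQ:QV = 17/9:-8/9

HQ:QV = -17/8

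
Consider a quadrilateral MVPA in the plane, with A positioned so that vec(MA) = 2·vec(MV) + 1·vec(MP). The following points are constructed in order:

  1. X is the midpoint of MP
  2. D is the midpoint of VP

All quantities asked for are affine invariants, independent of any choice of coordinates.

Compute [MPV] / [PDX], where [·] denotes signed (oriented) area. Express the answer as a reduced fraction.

[MPV]:[PDX] = 4

Set M = (0, 0), V = (1, 0), P = (0, 1), A = (2, 1); any affine frame gives the same invariant.
1. X is the midpoint of MP ⇒ X = (0, 1/2)
2. D is the midpoint of VP ⇒ D = (1/2, 1/2)
2·[MPV] = -1, 2·[PDX] = -1/4
[MPV]:[PDX] = -1:-1/4 = 4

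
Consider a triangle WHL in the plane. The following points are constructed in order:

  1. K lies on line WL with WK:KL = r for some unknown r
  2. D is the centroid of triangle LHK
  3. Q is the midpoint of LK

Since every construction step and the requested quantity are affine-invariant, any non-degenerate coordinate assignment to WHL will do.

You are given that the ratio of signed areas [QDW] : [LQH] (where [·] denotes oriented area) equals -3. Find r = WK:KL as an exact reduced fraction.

Assign W = (0, 0), H = (1, 0), L = (0, 1) — the answer is frame-independent, so this choice is without loss of generality.
1. With WK:KL = r, write λ = r/(r+1) so K = W + λ·(L−W); K is affine-linear in λ
2. D is the centroid of triangle LHK ⇒ D is an affine combination of earlier points and hence also affine-linear in λ
3. Q is the midpoint of LK ⇒ Q is an affine combination of earlier points and hence also affine-linear in λ
Every point depending on K is an affine combination of K and λ-independent points, so each such coordinate is linear in λ; the λ² term in each signed area is a multiple of (L−W)×(L−W) = 0, so 2·[QDW] and 2·[LQH] are each linear in λ. Evaluating at λ=0 and λ=1:
  2·[QDW] = -1/6·λ − 1/6,   2·[LQH] = -1/2·λ + 1/2
So [QDW]:[LQH] = (-1/6·λ − 1/6) / (-1/2·λ + 1/2). Setting this equal to -3:
  -1/6·λ − 1/6 = -3·(-1/2·λ + 1/2)  ⇒  λ = 4/5
Then r = λ/(1−λ) = (4/5)/(1/5) = 4. Check: with r = 4, K = (0, 4/5) and [QDW]:[LQH] = -3 as required.

r = 4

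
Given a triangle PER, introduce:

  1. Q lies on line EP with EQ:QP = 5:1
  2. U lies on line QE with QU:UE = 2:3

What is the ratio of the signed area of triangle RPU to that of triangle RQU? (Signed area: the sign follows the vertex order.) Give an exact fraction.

[RPU]:[RQU] = 3/2

Set P = (0, 0), E = (1, 0), R = (0, 1); any affine frame gives the same invariant.
1. Q lies on line EP with EQ:QP = 5:1 ⇒ Q = (1/6, 0)
2. U lies on line QE with QU:UE = 2:3 ⇒ U = (1/2, 0)
2·[RPU] = 1/2, 2·[RQU] = 1/3
[RPU]:[RQU] = 1/2:1/3 = 3/2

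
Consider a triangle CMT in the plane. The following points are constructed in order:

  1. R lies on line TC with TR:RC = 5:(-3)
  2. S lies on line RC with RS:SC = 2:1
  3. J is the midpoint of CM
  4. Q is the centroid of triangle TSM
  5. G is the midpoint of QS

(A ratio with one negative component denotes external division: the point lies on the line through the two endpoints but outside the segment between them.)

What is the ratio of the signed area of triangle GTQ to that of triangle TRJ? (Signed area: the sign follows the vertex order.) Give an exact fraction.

Assign C = (0, 0), M = (1, 0), T = (0, 1) — the answer is frame-independent, so this choice is without loss of generality.
1. R lies on line TC with TR:RC = 5:(-3) ⇒ R = (0, -3/2)
2. S lies on line RC with RS:SC = 2:1 ⇒ S = (0, -1/2)
3. J is the midpoint of CM ⇒ J = (1/2, 0)
4. Q is the centroid of triangle TSM ⇒ Q = (1/3, 1/6)
5. G is the midpoint of QS ⇒ G = (1/6, -1/6)
2·[GTQ] = -1/4, 2·[TRJ] = 5/4
[GTQ]:[TRJ] = -1/4:5/4 = -1/5

[GTQ]:[TRJ] = -1/5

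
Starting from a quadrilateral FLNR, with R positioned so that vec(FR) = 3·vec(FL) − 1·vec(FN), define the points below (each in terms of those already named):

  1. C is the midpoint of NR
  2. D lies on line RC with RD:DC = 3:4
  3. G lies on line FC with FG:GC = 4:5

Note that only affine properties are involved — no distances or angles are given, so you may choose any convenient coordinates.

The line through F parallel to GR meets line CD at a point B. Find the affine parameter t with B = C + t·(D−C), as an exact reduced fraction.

t = 63/20

Work in coordinates with F = (0, 0), L = (1, 0), N = (0, 1), R = (3, -1).
1. C is the midpoint of NR ⇒ C = (3/2, 0)
2. D lies on line RC with RD:DC = 3:4 ⇒ D = (33/14, -4/7)
3. G lies on line FC with FG:GC = 4:5 ⇒ G = (2/3, 0)
through F parallel to GR: direction (7/3, -1); meets CD at B = (21/5, -9/5)
B = C + t·(D−C) with t = 63/20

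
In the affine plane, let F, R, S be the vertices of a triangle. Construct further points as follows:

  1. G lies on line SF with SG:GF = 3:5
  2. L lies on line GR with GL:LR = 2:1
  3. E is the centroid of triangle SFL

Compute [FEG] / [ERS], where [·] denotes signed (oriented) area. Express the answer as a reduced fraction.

[FEG]:[ERS] = 10/27

Assign F = (0, 0), R = (1, 0), S = (0, 1) — the answer is frame-independent, so this choice is without loss of generality.
1. G lies on line SF with SG:GF = 3:5 ⇒ G = (0, 5/8)
2. L lies on line GR with GL:LR = 2:1 ⇒ L = (2/3, 5/24)
3. E is the centroid of triangle SFL ⇒ E = (2/9, 29/72)
2·[FEG] = 5/36, 2·[ERS] = 3/8
[FEG]:[ERS] = 5/36:3/8 = 10/27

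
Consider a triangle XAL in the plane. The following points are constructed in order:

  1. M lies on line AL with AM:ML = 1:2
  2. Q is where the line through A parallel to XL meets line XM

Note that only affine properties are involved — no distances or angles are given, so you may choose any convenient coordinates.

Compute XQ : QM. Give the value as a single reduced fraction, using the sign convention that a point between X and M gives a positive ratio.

XQ:QM = -3

Set X = (0, 0), A = (1, 0), L = (0, 1); any affine frame gives the same invariant.
1. M lies on line AL with AM:ML = 1:2 ⇒ M = (2/3, 1/3)
2. Q is where the line through A parallel to XL meets line XM ⇒ Q = (1, 1/2)
Q = X + t·(M−X) with t = 3/2, so XQ:QM = t:(1−t) = 3/2:-1/2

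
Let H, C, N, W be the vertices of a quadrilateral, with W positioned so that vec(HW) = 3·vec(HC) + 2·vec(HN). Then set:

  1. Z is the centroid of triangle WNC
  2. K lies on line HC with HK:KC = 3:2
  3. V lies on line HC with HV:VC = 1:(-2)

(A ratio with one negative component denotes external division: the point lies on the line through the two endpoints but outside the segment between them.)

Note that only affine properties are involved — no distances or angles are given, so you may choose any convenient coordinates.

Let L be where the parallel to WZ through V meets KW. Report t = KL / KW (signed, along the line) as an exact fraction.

t = 12/7

Assign H = (0, 0), C = (1, 0), N = (0, 1), W = (3, 2) — the answer is frame-independent, so this choice is without loss of generality.
1. Z is the centroid of triangle WNC ⇒ Z = (4/3, 1)
2. K lies on line HC with HK:KC = 3:2 ⇒ K = (3/5, 0)
3. V lies on line HC with HV:VC = 1:(-2) ⇒ V = (-1, 0)
through V parallel to WZ: direction (-5/3, -1); meets KW at L = (33/7, 24/7)
L = K + t·(W−K) with t = 12/7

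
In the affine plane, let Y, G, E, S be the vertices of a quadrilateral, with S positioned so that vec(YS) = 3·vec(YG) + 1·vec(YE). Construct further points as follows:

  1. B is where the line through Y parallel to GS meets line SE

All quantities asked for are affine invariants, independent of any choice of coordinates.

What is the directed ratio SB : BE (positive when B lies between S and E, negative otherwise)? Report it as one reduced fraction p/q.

SB:BE = 1/2

Choose coordinates Y = (0, 0), G = (1, 0), E = (0, 1), S = (3, 1).
1. B is where the line through Y parallel to GS meets line SE ⇒ B = (2, 1)
B = S + t·(E−S) with t = 1/3, so SB:BE = t:(1−t) = 1/3:2/3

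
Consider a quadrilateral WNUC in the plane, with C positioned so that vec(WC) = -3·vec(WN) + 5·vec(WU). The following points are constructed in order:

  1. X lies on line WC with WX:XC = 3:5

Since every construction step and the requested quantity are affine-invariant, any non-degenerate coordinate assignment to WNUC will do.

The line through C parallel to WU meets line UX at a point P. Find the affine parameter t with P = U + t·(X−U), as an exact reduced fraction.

Choose coordinates W = (0, 0), N = (1, 0), U = (0, 1), C = (-3, 5).
1. X lies on line WC with WX:XC = 3:5 ⇒ X = (-9/8, 15/8)
through C parallel to WU: direction (0, 1); meets UX at P = (-3, 10/3)
P = U + t·(X−U) with t = 8/3

t = 8/3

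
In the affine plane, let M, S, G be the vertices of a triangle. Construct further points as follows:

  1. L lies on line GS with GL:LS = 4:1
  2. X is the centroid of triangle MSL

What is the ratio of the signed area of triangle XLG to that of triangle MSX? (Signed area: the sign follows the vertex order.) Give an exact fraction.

[XLG]:[MSX] = 4

Assign M = (0, 0), S = (1, 0), G = (0, 1) — the answer is frame-independent, so this choice is without loss of generality.
1. L lies on line GS with GL:LS = 4:1 ⇒ L = (4/5, 1/5)
2. X is the centroid of triangle MSL ⇒ X = (3/5, 1/15)
2·[XLG] = 4/15, 2·[MSX] = 1/15
[XLG]:[MSX] = 4/15:1/15 = 4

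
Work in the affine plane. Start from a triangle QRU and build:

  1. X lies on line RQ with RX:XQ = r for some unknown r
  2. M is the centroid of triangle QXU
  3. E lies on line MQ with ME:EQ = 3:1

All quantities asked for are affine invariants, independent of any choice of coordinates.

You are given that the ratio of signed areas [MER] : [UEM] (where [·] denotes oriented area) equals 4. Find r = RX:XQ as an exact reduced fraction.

Choose coordinates Q = (0, 0), R = (1, 0), U = (0, 1).
1. With RX:XQ = r, write λ = r/(r+1) so X = R + λ·(Q−R); X is affine-linear in λ
2. M is the centroid of triangle QXU ⇒ M is an affine combination of earlier points and hence also affine-linear in λ
3. E lies on line MQ with ME:EQ = 3:1 ⇒ E is an affine combination of earlier points and hence also affine-linear in λ
Every point depending on X is an affine combination of X and λ-independent points, so each such coordinate is linear in λ; the λ² term in each signed area is a multiple of (Q−R)×(Q−R) = 0, so 2·[MER] and 2·[UEM] are each linear in λ. Evaluating at λ=0 and λ=1:
  2·[MER] = 1/4,   2·[UEM] = -1/4·λ + 1/4
So [MER]:[UEM] = (1/4) / (-1/4·λ + 1/4). Setting this equal to 4:
  1/4 = 4·(-1/4·λ + 1/4)  ⇒  λ = 3/4
Then r = λ/(1−λ) = (3/4)/(1/4) = 3. Check: with r = 3, X = (1/4, 0) and [MER]:[UEM] = 4 as required.

r = 3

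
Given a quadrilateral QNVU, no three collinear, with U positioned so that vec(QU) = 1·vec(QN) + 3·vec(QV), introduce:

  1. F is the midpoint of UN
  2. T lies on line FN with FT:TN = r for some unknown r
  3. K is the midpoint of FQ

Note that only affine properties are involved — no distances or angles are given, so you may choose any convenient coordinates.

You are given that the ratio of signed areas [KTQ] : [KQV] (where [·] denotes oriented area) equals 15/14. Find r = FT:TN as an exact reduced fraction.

r = 5/2

Choose coordinates Q = (0, 0), N = (1, 0), V = (0, 1), U = (1, 3).
1. F is the midpoint of UN ⇒ F = (1, 3/2)
2. With FT:TN = r, write λ = r/(r+1) so T = F + λ·(N−F); T is affine-linear in λ
3. K is the midpoint of FQ ⇒ K = (1/2, 3/4)
Every point depending on T is an affine combination of T and λ-independent points, so each such coordinate is linear in λ; the λ² term in each signed area is a multiple of (N−F)×(N−F) = 0, so 2·[KTQ] and 2·[KQV] are each linear in λ. Evaluating at λ=0 and λ=1:
  2·[KTQ] = -3/4·λ,   2·[KQV] = -1/2
So [KTQ]:[KQV] = (-3/4·λ) / (-1/2). Setting this equal to 15/14:
  -3/4·λ = 15/14·(-1/2)  ⇒  λ = 5/7
Then r = λ/(1−λ) = (5/7)/(2/7) = 5/2. Check: with r = 5/2, T = (1, 3/7) and [KTQ]:[KQV] = 15/14 as required.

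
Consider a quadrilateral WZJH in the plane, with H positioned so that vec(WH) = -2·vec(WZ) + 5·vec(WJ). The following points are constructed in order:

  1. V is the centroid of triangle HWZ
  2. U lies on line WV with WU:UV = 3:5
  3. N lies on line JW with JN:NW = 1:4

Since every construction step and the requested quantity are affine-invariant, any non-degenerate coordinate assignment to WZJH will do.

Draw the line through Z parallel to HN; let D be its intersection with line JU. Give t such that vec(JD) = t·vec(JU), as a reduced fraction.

t = -88/51

Assign W = (0, 0), Z = (1, 0), J = (0, 1), H = (-2, 5) — the answer is frame-independent, so this choice is without loss of generality.
1. V is the centroid of triangle HWZ ⇒ V = (-1/3, 5/3)
2. U lies on line WV with WU:UV = 3:5 ⇒ U = (-1/8, 5/8)
3. N lies on line JW with JN:NW = 1:4 ⇒ N = (0, 4/5)
through Z parallel to HN: direction (2, -21/5); meets JU at D = (11/51, 28/17)
D = J + t·(U−J) with t = -88/51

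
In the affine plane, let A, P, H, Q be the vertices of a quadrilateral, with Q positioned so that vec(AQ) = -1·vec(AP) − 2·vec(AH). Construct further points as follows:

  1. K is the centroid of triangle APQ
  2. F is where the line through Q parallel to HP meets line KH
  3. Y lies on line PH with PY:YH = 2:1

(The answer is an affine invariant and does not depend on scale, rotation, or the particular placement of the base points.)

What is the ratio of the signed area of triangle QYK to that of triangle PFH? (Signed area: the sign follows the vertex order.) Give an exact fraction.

Set A = (0, 0), P = (1, 0), H = (0, 1), Q = (-1, -2); any affine frame gives the same invariant.
1. K is the centroid of triangle APQ ⇒ K = (0, -2/3)
2. F is where the line through Q parallel to HP meets line KH ⇒ F = (0, -3)
3. Y lies on line PH with PY:YH = 2:1 ⇒ Y = (1/3, 2/3)
2·[QYK] = -8/9, 2·[PFH] = -4
[QYK]:[PFH] = -8/9:-4 = 2/9

[QYK]:[PFH] = 2/9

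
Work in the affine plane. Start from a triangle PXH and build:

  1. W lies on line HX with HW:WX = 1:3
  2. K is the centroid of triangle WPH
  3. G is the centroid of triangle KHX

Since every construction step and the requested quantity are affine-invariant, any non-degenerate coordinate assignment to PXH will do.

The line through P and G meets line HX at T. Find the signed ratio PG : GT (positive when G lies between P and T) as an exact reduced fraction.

PG:GT = 8

Work in coordinates with P = (0, 0), X = (1, 0), H = (0, 1).
1. W lies on line HX with HW:WX = 1:3 ⇒ W = (1/4, 3/4)
2. K is the centroid of triangle WPH ⇒ K = (1/12, 7/12)
3. G is the centroid of triangle KHX ⇒ G = (13/36, 19/36)
line PG meets HX at T = (13/32, 19/32)
G = P + t·(T−P) with t = 8/9, so PG:GT = 8/9:1/9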